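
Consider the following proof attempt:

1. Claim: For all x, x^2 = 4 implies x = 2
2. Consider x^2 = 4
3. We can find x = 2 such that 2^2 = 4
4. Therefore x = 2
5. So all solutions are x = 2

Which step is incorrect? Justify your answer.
Step 4: Therefore x = 2

Step 4 incorrectly concludes that x = 2 is the only solution. The proof shows that x = 2 is A solution (existence), but does not show it is the ONLY solution (uniqueness). In fact, x = -2 is also a solution since (-2)^2 = 4. Finding one solution doesn't prove there are no others.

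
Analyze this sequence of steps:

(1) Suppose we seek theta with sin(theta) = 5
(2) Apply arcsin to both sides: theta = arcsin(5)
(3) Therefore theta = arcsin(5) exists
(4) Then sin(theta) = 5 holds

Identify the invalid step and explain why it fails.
Step 2: Apply arcsin to both sides: theta = arcsin(5)

Step 2 applies arcsin to 5. However, arcsin(x) is only defined for x in [-1, 1] because sin(theta) can only produce values in that range. Since |5| > 1, arcsin(5) is undefined. There is no angle whose sine equals 5.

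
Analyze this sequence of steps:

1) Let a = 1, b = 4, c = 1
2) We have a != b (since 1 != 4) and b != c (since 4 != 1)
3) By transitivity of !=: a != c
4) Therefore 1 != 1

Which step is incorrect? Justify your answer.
Step 3: By transitivity of !=: a != c

Step 3 incorrectly applies transitivity to the '!=' relation. Transitivity states: if a R b and b R c, then a R c. However, '!=' is not transitive. Counterexample: 1 != 4 and 4 != 1, but 1 = 1 (both equal 1). Transitivity holds for relations like <, <=, =, but not for !=.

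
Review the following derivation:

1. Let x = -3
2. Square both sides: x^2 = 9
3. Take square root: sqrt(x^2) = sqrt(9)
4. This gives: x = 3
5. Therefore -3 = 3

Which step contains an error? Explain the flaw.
Step 4: This gives: x = 3

Step 4 incorrectly states that sqrt(x^2) = x. The correct identity is sqrt(x^2) = |x|. Since x = -3 < 0, we have sqrt(x^2) = |-3| = 3, not x = -3.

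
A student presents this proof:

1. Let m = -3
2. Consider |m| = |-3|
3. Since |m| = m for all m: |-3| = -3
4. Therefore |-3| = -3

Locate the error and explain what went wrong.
Step 3: Since |m| = m for all m: |-3| = -3

Step 3 incorrectly states that |m| = m for all m. The correct definition is |m| = m when m >= 0, and |m| = -m when m < 0. Since -3 < 0, we have |-3| = -(-3) = 3, not -3.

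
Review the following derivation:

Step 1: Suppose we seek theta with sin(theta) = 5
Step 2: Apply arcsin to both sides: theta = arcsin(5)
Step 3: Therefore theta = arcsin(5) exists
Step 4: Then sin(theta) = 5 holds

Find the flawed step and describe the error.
Step 2: Apply arcsin to both sides: theta = arcsin(5)

Step 2 applies arcsin to 5. However, arcsin(x) is only defined for x in [-1, 1] because sin(theta) can only produce values in that range. Since |5| > 1, arcsin(5) is undefined. There is no angle whose sine equals 5.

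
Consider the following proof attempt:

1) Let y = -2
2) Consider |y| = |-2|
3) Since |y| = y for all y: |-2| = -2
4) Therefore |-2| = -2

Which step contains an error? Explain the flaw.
Step 3: Since |y| = y for all y: |-2| = -2

Step 3 incorrectly states that |y| = y for all y. The correct definition is |y| = y when y >= 0, and |y| = -y when y < 0. Since -2 < 0, we have |-2| = -(-2) = 2, not -2.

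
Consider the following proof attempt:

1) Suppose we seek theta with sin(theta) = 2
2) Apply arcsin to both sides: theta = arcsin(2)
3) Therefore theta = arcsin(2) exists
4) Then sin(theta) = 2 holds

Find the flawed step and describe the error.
Step 2: Apply arcsin to both sides: theta = arcsin(2)

Step 2 applies arcsin to 2. However, arcsin(x) is only defined for x in [-1, 1] because sin(theta) can only produce values in that range. Since |2| > 1, arcsin(2) is undefined. There is no angle whose sine equals 2.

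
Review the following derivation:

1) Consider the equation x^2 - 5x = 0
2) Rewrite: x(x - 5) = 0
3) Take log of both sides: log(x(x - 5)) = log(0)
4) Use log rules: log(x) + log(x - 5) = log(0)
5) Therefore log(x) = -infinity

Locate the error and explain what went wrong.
Step 3: Take log of both sides: log(x(x - 5)) = log(0)

Step 3 takes the logarithm of both sides, resulting in log(0) on the right side. The logarithm is only defined for positive numbers; log(0) is undefined (approaches negative infinity). This operation is invalid.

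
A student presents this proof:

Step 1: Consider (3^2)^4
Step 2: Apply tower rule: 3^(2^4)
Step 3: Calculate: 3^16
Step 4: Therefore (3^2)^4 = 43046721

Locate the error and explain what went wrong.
Step 2: Apply tower rule: 3^(2^4)

Step 2 incorrectly states that (a^b)^c = a^(b^c). The correct rule is (a^b)^c = a^(b×c). The actual value is (3^2)^4 = 3^8 = 6561, not 3^16 = 43046721.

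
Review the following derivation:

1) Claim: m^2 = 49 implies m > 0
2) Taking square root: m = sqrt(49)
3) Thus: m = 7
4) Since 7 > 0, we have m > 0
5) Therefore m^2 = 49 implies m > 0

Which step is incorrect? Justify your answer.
Step 2: Taking square root: m = sqrt(49)

Step 2 takes the square root and assumes the positive root only. The equation m^2 = 49 actually has two solutions: m = 7 and m = -7. The proof silently assumes m > 0 without justification, then uses this assumption to conclude m > 0, which is circular. The counterexample m = -7 shows the claim is false.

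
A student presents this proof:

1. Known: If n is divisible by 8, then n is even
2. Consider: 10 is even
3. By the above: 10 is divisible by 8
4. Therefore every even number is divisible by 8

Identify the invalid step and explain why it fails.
Step 3: By the above: 10 is divisible by 8

Step 3 commits the fallacy of affirming the consequent. The known fact 'divisible by 8 → even' does NOT imply 'even → divisible by 8'. That would be the converse, which is false. For example, 10 is even but 10 ÷ 8 = 1.25, which is not an integer.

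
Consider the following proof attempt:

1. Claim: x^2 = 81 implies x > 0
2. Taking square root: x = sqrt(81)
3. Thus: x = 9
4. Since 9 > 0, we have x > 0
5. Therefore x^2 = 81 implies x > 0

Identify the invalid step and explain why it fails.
Step 2: Taking square root: x = sqrt(81)

Step 2 takes the square root and assumes the positive root only. The equation x^2 = 81 actually has two solutions: x = 9 and x = -9. The proof silently assumes x > 0 without justification, then uses this assumption to conclude x > 0, which is circular. The counterexample x = -9 shows the claim is false.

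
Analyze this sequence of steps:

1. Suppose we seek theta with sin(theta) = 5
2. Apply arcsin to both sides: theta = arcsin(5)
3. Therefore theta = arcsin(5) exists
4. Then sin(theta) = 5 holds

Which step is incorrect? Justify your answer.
Step 2: Apply arcsin to both sides: theta = arcsin(5)

Step 2 applies arcsin to 5. However, arcsin(x) is only defined for x in [-1, 1] because sin(theta) can only produce values in that range. Since |5| > 1, arcsin(5) is undefined. There is no angle whose sine equals 5.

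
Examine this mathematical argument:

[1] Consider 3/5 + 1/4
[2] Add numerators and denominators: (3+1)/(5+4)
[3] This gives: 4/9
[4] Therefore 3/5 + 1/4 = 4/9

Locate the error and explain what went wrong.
Step 2: Add numerators and denominators: (3+1)/(5+4)

Step 2 incorrectly adds fractions by separately adding numerators and denominators. This is wrong. The correct method requires a common denominator: 3/5 + 1/4 = (3×4 + 1×5)/(5×4) = 17/20 = 17/20. The method used gives 4/9, which is different.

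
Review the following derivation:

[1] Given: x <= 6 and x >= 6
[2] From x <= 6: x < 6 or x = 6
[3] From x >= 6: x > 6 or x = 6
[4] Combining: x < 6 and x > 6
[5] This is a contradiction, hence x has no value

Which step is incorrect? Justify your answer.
Step 4: Combining: x < 6 and x > 6

Step 4 incorrectly combines the conditions. From x <= 6 and x >= 6, the intersection is x = 6. The error treats the 'or' cases as 'and' requirements. The correct conclusion is that x = 6 is the unique solution, not that no solution exists.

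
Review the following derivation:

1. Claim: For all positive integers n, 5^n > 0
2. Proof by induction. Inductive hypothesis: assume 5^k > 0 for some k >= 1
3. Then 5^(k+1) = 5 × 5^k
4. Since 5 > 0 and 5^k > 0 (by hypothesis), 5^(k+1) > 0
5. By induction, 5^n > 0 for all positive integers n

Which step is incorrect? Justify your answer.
Step 5: By induction, 5^n > 0 for all positive integers n

Step 5 concludes the proof by induction, but no base case was ever established. A valid induction proof requires: (1) a base case proving 5^1 > 0, and (2) an inductive step showing IF 5^k > 0 THEN 5^(k+1) > 0. Steps 2-4 correctly establish the inductive step, but without the base case the conclusion in step 5 does not follow.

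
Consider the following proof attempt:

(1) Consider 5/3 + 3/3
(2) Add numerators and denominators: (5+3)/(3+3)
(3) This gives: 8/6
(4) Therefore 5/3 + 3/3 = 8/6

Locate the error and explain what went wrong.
Step 2: Add numerators and denominators: (5+3)/(3+3)

Step 2 incorrectly adds fractions by separately adding numerators and denominators. This is wrong. The correct method requires a common denominator: 5/3 + 3/3 = (5×3 + 3×3)/(3×3) = 24/9 = 8/3. The method used gives 8/6, which is different.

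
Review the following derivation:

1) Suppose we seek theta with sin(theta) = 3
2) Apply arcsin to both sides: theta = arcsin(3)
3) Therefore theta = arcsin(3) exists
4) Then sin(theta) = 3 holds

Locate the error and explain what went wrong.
Step 2: Apply arcsin to both sides: theta = arcsin(3)

Step 2 applies arcsin to 3. However, arcsin(x) is only defined for x in [-1, 1] because sin(theta) can only produce values in that range. Since |3| > 1, arcsin(3) is undefined. There is no angle whose sine equals 3.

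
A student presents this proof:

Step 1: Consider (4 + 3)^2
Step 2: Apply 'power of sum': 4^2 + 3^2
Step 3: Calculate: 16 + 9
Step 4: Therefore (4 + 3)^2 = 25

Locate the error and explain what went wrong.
Step 2: Apply 'power of sum': 4^2 + 3^2

Step 2 incorrectly applies a non-existent rule '(a+b)^n = a^n + b^n'. This is false in general. The correct expansion uses the binomial theorem. The actual value is (4 + 3)^2 = 7^2 = 49, not 25.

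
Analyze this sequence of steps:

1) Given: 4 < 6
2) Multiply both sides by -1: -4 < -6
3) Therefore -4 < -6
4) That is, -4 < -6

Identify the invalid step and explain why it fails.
Step 2: Multiply both sides by -1: -4 < -6

Step 2 multiplies both sides by -1 but fails to reverse the inequality sign. When multiplying (or dividing) an inequality by a negative number, the direction must be reversed. Since 4 < 6, we should get -4 > -6, i.e., -4 > -6.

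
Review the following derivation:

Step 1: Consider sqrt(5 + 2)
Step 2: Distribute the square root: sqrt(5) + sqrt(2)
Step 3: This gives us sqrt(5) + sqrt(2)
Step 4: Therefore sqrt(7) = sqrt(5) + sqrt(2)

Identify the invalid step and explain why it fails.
Step 2: Distribute the square root: sqrt(5) + sqrt(2)

Step 2 incorrectly 'distributes' the square root over addition. The square root function does not distribute: sqrt(a + b) ≠ sqrt(a) + sqrt(b). In fact, sqrt(5 + 2) = sqrt(7) ≈ 2.6458, while sqrt(5) + sqrt(2) ≈ 3.6503.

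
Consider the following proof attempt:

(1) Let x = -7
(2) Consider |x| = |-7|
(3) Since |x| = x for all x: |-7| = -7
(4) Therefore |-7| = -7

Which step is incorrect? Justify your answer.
Step 3: Since |x| = x for all x: |-7| = -7

Step 3 incorrectly states that |x| = x for all x. The correct definition is |x| = x when x >= 0, and |x| = -x when x < 0. Since -7 < 0, we have |-7| = -(-7) = 7, not -7.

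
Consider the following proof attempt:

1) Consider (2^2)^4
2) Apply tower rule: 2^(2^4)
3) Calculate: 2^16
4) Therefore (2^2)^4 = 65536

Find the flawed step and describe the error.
Step 2: Apply tower rule: 2^(2^4)

Step 2 incorrectly states that (a^b)^c = a^(b^c). The correct rule is (a^b)^c = a^(b×c). The actual value is (2^2)^4 = 2^8 = 256, not 2^16 = 65536.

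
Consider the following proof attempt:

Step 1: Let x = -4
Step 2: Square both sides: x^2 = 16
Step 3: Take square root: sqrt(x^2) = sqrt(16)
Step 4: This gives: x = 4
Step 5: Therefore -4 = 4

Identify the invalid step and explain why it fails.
Step 4: This gives: x = 4

Step 4 incorrectly states that sqrt(x^2) = x. The correct identity is sqrt(x^2) = |x|. Since x = -4 < 0, we have sqrt(x^2) = |-4| = 4, not x = -4.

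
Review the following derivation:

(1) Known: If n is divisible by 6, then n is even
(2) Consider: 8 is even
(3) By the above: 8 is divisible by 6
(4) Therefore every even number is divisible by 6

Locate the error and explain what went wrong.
Step 3: By the above: 8 is divisible by 6

Step 3 commits the fallacy of affirming the consequent. The known fact 'divisible by 6 → even' does NOT imply 'even → divisible by 6'. That would be the converse, which is false. For example, 8 is even but 8 ÷ 6 = 1.33, which is not an integer.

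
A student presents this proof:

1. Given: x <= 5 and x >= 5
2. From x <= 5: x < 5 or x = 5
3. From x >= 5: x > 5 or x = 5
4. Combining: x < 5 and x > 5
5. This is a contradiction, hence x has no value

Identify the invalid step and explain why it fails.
Step 4: Combining: x < 5 and x > 5

Step 4 incorrectly combines the conditions. From x <= 5 and x >= 5, the intersection is x = 5. The error treats the 'or' cases as 'and' requirements. The correct conclusion is that x = 5 is the unique solution, not that no solution exists.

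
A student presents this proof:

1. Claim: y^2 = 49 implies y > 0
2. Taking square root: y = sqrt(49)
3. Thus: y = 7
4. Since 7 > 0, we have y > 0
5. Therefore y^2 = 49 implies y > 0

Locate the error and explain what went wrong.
Step 2: Taking square root: y = sqrt(49)

Step 2 takes the square root and assumes the positive root only. The equation y^2 = 49 actually has two solutions: y = 7 and y = -7. The proof silently assumes y > 0 without justification, then uses this assumption to conclude y > 0, which is circular. The counterexample y = -7 shows the claim is false.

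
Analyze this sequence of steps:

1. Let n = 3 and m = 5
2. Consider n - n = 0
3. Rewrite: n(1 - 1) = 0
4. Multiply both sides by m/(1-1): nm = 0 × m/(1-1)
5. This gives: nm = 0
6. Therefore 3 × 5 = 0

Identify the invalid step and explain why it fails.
Step 4: Multiply both sides by m/(1-1): nm = 0 × m/(1-1)

Step 4 multiplies both sides by m/(1-1). However, 1-1 = 0, so this is multiplication by m/0, which is undefined. We cannot multiply by an undefined expression.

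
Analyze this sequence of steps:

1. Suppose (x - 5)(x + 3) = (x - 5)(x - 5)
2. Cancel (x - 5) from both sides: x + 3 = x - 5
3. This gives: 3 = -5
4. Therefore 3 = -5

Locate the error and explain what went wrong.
Step 2: Cancel (x - 5) from both sides: x + 3 = x - 5

Step 2 cancels (x - 5) from both sides. This is only valid if (x - 5) ≠ 0, i.e., x ≠ 5. When x = 5, both sides equal zero regardless of the other factors. The correct approach requires considering x = 5 as a separate case.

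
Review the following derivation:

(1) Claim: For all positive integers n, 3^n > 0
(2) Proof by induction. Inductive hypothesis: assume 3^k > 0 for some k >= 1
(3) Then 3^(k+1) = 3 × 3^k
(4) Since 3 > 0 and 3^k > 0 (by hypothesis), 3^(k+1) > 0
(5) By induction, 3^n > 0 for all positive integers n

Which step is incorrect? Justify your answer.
Step 5: By induction, 3^n > 0 for all positive integers n

Step 5 concludes the proof by induction, but no base case was ever established. A valid induction proof requires: (1) a base case proving 3^1 > 0, and (2) an inductive step showing IF 3^k > 0 THEN 3^(k+1) > 0. Steps 2-4 correctly establish the inductive step, but without the base case the conclusion in step 5 does not follow.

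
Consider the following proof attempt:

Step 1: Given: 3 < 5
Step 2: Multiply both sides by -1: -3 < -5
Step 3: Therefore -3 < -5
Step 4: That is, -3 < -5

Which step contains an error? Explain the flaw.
Step 2: Multiply both sides by -1: -3 < -5

Step 2 multiplies both sides by -1 but fails to reverse the inequality sign. When multiplying (or dividing) an inequality by a negative number, the direction must be reversed. Since 3 < 5, we should get -3 > -5, i.e., -3 > -5.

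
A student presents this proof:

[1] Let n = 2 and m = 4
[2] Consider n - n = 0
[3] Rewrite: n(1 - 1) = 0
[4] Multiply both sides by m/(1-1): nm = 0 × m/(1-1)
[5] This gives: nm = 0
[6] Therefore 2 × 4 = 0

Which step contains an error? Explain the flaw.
Step 4: Multiply both sides by m/(1-1): nm = 0 × m/(1-1)

Step 4 multiplies both sides by m/(1-1). However, 1-1 = 0, so this is multiplication by m/0, which is undefined. We cannot multiply by an undefined expression.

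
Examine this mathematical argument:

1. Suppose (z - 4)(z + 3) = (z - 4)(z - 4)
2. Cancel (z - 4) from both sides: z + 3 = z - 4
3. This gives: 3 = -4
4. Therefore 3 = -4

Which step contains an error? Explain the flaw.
Step 2: Cancel (z - 4) from both sides: z + 3 = z - 4

Step 2 cancels (z - 4) from both sides. This is only valid if (z - 4) ≠ 0, i.e., z ≠ 4. When z = 4, both sides equal zero regardless of the other factors. The correct approach requires considering z = 4 as a separate case.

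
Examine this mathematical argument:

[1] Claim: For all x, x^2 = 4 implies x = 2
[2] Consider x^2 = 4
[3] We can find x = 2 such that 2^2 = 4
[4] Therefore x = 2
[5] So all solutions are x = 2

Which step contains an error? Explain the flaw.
Step 4: Therefore x = 2

Step 4 incorrectly concludes that x = 2 is the only solution. The proof shows that x = 2 is A solution (existence), but does not show it is the ONLY solution (uniqueness). In fact, x = -2 is also a solution since (-2)^2 = 4. Finding one solution doesn't prove there are no others.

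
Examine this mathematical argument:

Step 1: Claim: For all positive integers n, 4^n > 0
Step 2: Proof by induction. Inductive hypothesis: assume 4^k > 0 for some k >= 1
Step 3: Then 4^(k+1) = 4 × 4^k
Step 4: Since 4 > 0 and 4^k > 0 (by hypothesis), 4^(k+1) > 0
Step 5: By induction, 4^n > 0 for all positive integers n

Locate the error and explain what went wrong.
Step 5: By induction, 4^n > 0 for all positive integers n

Step 5 concludes the proof by induction, but no base case was ever established. A valid induction proof requires: (1) a base case proving 4^1 > 0, and (2) an inductive step showing IF 4^k > 0 THEN 4^(k+1) > 0. Steps 2-4 correctly establish the inductive step, but without the base case the conclusion in step 5 does not follow.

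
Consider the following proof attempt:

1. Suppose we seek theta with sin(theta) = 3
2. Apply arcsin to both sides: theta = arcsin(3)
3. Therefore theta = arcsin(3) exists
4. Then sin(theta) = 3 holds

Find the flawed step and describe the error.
Step 2: Apply arcsin to both sides: theta = arcsin(3)

Step 2 applies arcsin to 3. However, arcsin(x) is only defined for x in [-1, 1] because sin(theta) can only produce values in that range. Since |3| > 1, arcsin(3) is undefined. There is no angle whose sine equals 3.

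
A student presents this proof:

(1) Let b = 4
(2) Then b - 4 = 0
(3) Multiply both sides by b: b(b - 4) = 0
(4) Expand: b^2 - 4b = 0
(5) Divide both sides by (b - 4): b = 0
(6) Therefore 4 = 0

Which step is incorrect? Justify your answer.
Step 5: Divide both sides by (b - 4): b = 0

Step 5 divides both sides by (b - 4). However, since b = 4, we have (b - 4) = 0. Division by zero is undefined, making this step invalid.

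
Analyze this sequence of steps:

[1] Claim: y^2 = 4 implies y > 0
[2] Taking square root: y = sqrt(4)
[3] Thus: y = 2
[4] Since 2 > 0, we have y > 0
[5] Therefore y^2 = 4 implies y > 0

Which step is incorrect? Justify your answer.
Step 2: Taking square root: y = sqrt(4)

Step 2 takes the square root and assumes the positive root only. The equation y^2 = 4 actually has two solutions: y = 2 and y = -2. The proof silently assumes y > 0 without justification, then uses this assumption to conclude y > 0, which is circular. The counterexample y = -2 shows the claim is false.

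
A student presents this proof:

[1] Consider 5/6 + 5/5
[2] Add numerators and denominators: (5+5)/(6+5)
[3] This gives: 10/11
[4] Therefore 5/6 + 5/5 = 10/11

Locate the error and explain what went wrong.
Step 2: Add numerators and denominators: (5+5)/(6+5)

Step 2 incorrectly adds fractions by separately adding numerators and denominators. This is wrong. The correct method requires a common denominator: 5/6 + 5/5 = (5×5 + 5×6)/(6×5) = 55/30 = 11/6. The method used gives 10/11, which is different.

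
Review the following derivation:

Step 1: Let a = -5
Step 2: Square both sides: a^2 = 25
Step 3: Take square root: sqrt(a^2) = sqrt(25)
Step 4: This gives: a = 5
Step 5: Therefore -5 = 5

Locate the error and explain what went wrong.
Step 4: This gives: a = 5

Step 4 incorrectly states that sqrt(a^2) = a. The correct identity is sqrt(a^2) = |a|. Since a = -5 < 0, we have sqrt(a^2) = |-5| = 5, not a = -5.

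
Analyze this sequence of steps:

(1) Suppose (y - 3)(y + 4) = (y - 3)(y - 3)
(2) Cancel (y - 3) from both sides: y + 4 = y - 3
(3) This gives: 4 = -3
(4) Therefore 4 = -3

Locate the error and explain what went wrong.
Step 2: Cancel (y - 3) from both sides: y + 4 = y - 3

Step 2 cancels (y - 3) from both sides. This is only valid if (y - 3) ≠ 0, i.e., y ≠ 3. When y = 3, both sides equal zero regardless of the other factors. The correct approach requires considering y = 3 as a separate case.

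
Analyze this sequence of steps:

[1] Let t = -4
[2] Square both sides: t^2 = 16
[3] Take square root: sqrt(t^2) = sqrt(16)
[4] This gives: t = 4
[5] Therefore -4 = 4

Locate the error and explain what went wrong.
Step 4: This gives: t = 4

Step 4 incorrectly states that sqrt(t^2) = t. The correct identity is sqrt(t^2) = |t|. Since t = -4 < 0, we have sqrt(t^2) = |-4| = 4, not t = -4.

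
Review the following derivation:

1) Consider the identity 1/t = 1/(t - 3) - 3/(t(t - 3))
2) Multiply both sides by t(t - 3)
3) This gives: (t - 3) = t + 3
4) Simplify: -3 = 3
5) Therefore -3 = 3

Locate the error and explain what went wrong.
Step 3: This gives: (t - 3) = t + 3

Step 3 makes a sign error when clearing denominators. Multiplying -3/(t(t - 3)) by t(t - 3) gives -3, not +3. The correct result is (t - 3) = t - 3, which is trivially true, not (t - 3) = t + 3. (Step 1 is a valid identity: 1/(t - 3) - 3/(t(t - 3)) = (t - 3)/(t(t - 3)) = 1/t.)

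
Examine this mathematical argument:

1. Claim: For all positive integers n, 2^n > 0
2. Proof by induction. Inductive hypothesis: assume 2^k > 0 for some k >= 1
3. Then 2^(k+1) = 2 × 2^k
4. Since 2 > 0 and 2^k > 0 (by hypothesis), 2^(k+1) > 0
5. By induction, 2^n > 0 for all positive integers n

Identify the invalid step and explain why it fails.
Step 5: By induction, 2^n > 0 for all positive integers n

Step 5 concludes the proof by induction, but no base case was ever established. A valid induction proof requires: (1) a base case proving 2^1 > 0, and (2) an inductive step showing IF 2^k > 0 THEN 2^(k+1) > 0. Steps 2-4 correctly establish the inductive step, but without the base case the conclusion in step 5 does not follow.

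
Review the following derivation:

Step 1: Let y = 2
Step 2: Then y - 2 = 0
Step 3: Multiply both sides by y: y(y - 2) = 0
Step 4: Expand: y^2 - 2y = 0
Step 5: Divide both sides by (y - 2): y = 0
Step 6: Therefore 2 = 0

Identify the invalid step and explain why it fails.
Step 5: Divide both sides by (y - 2): y = 0

Step 5 divides both sides by (y - 2). However, since y = 2, we have (y - 2) = 0. Division by zero is undefined, making this step invalid.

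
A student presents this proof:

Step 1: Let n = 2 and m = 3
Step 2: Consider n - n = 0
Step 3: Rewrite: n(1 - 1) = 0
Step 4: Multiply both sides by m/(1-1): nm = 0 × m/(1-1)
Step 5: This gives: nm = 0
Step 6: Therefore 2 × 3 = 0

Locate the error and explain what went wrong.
Step 4: Multiply both sides by m/(1-1): nm = 0 × m/(1-1)

Step 4 multiplies both sides by m/(1-1). However, 1-1 = 0, so this is multiplication by m/0, which is undefined. We cannot multiply by an undefined expression.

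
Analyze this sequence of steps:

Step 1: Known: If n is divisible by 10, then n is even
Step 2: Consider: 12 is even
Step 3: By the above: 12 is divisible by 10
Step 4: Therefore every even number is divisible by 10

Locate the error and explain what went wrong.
Step 3: By the above: 12 is divisible by 10

Step 3 commits the fallacy of affirming the consequent. The known fact 'divisible by 10 → even' does NOT imply 'even → divisible by 10'. That would be the converse, which is false. For example, 12 is even but 12 ÷ 10 = 1.20, which is not an integer.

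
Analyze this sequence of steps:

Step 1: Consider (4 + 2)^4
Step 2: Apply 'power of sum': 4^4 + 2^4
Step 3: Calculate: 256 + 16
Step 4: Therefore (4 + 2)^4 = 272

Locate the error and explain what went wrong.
Step 2: Apply 'power of sum': 4^4 + 2^4

Step 2 incorrectly applies a non-existent rule '(a+b)^n = a^n + b^n'. This is false in general. The correct expansion uses the binomial theorem. The actual value is (4 + 2)^4 = 6^4 = 1296, not 272.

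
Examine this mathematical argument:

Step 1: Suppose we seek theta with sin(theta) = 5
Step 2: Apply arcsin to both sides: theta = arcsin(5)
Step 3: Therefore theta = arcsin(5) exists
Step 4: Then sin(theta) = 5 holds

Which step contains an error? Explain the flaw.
Step 2: Apply arcsin to both sides: theta = arcsin(5)

Step 2 applies arcsin to 5. However, arcsin(x) is only defined for x in [-1, 1] because sin(theta) can only produce values in that range. Since |5| > 1, arcsin(5) is undefined. There is no angle whose sine equals 5.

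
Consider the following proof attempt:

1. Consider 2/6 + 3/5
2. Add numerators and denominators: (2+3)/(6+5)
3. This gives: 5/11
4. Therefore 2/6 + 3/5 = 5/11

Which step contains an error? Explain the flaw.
Step 2: Add numerators and denominators: (2+3)/(6+5)

Step 2 incorrectly adds fractions by separately adding numerators and denominators. This is wrong. The correct method requires a common denominator: 2/6 + 3/5 = (2×5 + 3×6)/(6×5) = 28/30 = 14/15. The method used gives 5/11, which is different.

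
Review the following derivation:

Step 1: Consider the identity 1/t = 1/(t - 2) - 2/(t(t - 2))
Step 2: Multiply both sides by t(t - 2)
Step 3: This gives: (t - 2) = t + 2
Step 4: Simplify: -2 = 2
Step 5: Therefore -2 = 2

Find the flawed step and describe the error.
Step 3: This gives: (t - 2) = t + 2

Step 3 makes a sign error when clearing denominators. Multiplying -2/(t(t - 2)) by t(t - 2) gives -2, not +2. The correct result is (t - 2) = t - 2, which is trivially true, not (t - 2) = t + 2. (Step 1 is a valid identity: 1/(t - 2) - 2/(t(t - 2)) = (t - 2)/(t(t - 2)) = 1/t.)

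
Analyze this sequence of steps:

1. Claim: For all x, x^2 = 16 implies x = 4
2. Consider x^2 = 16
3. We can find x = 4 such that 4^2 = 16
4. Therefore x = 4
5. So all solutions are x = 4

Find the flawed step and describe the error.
Step 4: Therefore x = 4

Step 4 incorrectly concludes that x = 4 is the only solution. The proof shows that x = 4 is A solution (existence), but does not show it is the ONLY solution (uniqueness). In fact, x = -4 is also a solution since (-4)^2 = 16. Finding one solution doesn't prove there are no others.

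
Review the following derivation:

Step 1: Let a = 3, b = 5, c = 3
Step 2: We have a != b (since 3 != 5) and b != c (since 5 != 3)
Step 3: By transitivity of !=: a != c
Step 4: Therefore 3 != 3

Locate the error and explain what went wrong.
Step 3: By transitivity of !=: a != c

Step 3 incorrectly applies transitivity to the '!=' relation. Transitivity states: if a R b and b R c, then a R c. However, '!=' is not transitive. Counterexample: 3 != 5 and 5 != 3, but 3 = 3 (both equal 3). Transitivity holds for relations like <, <=, =, but not for !=.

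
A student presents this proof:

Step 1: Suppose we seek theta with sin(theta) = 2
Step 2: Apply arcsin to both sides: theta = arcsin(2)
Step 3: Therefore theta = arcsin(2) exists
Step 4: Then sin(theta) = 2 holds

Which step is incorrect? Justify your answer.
Step 2: Apply arcsin to both sides: theta = arcsin(2)

Step 2 applies arcsin to 2. However, arcsin(x) is only defined for x in [-1, 1] because sin(theta) can only produce values in that range. Since |2| > 1, arcsin(2) is undefined. There is no angle whose sine equals 2.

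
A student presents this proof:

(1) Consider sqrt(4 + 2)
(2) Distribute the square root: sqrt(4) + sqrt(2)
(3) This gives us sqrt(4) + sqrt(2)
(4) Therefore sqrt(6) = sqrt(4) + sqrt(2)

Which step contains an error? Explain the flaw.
Step 2: Distribute the square root: sqrt(4) + sqrt(2)

Step 2 incorrectly 'distributes' the square root over addition. The square root function does not distribute: sqrt(a + b) ≠ sqrt(a) + sqrt(b). In fact, sqrt(4 + 2) = sqrt(6) ≈ 2.4495, while sqrt(4) + sqrt(2) ≈ 3.4142.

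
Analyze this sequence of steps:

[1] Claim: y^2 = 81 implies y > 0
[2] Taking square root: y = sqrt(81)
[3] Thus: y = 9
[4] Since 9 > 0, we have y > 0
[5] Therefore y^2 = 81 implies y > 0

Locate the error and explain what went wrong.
Step 2: Taking square root: y = sqrt(81)

Step 2 takes the square root and assumes the positive root only. The equation y^2 = 81 actually has two solutions: y = 9 and y = -9. The proof silently assumes y > 0 without justification, then uses this assumption to conclude y > 0, which is circular. The counterexample y = -9 shows the claim is false.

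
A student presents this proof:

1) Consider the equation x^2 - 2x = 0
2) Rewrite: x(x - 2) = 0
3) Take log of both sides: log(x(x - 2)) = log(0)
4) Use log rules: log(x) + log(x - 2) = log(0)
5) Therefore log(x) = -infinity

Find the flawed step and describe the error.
Step 3: Take log of both sides: log(x(x - 2)) = log(0)

Step 3 takes the logarithm of both sides, resulting in log(0) on the right side. The logarithm is only defined for positive numbers; log(0) is undefined (approaches negative infinity). This operation is invalid.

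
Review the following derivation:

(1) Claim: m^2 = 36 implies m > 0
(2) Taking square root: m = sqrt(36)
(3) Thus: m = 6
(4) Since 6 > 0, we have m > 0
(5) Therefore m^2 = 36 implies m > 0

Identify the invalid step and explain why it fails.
Step 2: Taking square root: m = sqrt(36)

Step 2 takes the square root and assumes the positive root only. The equation m^2 = 36 actually has two solutions: m = 6 and m = -6. The proof silently assumes m > 0 without justification, then uses this assumption to conclude m > 0, which is circular. The counterexample m = -6 shows the claim is false.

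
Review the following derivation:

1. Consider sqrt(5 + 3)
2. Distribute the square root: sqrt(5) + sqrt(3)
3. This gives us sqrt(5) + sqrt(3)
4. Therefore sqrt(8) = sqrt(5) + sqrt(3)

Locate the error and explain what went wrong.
Step 2: Distribute the square root: sqrt(5) + sqrt(3)

Step 2 incorrectly 'distributes' the square root over addition. The square root function does not distribute: sqrt(a + b) ≠ sqrt(a) + sqrt(b). In fact, sqrt(5 + 3) = sqrt(8) ≈ 2.8284, while sqrt(5) + sqrt(3) ≈ 3.9681.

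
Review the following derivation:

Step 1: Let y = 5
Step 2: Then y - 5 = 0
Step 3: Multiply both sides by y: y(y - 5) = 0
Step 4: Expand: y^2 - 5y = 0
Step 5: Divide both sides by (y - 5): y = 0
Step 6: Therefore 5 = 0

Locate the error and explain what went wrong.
Step 5: Divide both sides by (y - 5): y = 0

Step 5 divides both sides by (y - 5). However, since y = 5, we have (y - 5) = 0. Division by zero is undefined, making this step invalid.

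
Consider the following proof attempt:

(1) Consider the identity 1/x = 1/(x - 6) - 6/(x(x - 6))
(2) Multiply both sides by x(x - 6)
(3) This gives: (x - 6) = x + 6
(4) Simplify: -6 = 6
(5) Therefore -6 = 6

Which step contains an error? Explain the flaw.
Step 3: This gives: (x - 6) = x + 6

Step 3 makes a sign error when clearing denominators. Multiplying -6/(x(x - 6)) by x(x - 6) gives -6, not +6. The correct result is (x - 6) = x - 6, which is trivially true, not (x - 6) = x + 6. (Step 1 is a valid identity: 1/(x - 6) - 6/(x(x - 6)) = (x - 6)/(x(x - 6)) = 1/x.)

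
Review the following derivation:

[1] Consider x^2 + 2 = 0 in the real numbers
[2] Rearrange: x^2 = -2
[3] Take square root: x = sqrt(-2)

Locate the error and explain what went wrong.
Step 3: Take square root: x = sqrt(-2)

Step 3 takes the square root of -2, which is negative. In the real number system, the square root of a negative number is undefined. The equation x^2 + 2 = 0 has no real solutions. Square roots of negative numbers only exist in the complex numbers.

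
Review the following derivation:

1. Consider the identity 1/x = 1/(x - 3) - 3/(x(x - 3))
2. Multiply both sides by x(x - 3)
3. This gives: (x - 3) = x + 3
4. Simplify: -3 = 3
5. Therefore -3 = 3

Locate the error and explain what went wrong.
Step 3: This gives: (x - 3) = x + 3

Step 3 makes a sign error when clearing denominators. Multiplying -3/(x(x - 3)) by x(x - 3) gives -3, not +3. The correct result is (x - 3) = x - 3, which is trivially true, not (x - 3) = x + 3. (Step 1 is a valid identity: 1/(x - 3) - 3/(x(x - 3)) = (x - 3)/(x(x - 3)) = 1/x.)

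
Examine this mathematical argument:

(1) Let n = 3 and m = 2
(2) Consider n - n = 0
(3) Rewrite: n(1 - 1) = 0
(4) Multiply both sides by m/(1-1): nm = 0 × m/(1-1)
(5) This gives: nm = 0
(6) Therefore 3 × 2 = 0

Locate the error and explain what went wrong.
Step 4: Multiply both sides by m/(1-1): nm = 0 × m/(1-1)

Step 4 multiplies both sides by m/(1-1). However, 1-1 = 0, so this is multiplication by m/0, which is undefined. We cannot multiply by an undefined expression.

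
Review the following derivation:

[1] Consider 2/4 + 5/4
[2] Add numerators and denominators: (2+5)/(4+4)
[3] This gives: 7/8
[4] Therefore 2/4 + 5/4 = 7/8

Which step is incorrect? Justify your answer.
Step 2: Add numerators and denominators: (2+5)/(4+4)

Step 2 incorrectly adds fractions by separately adding numerators and denominators. This is wrong. The correct method requires a common denominator: 2/4 + 5/4 = (2×4 + 5×4)/(4×4) = 28/16 = 7/4. The method used gives 7/8, which is different.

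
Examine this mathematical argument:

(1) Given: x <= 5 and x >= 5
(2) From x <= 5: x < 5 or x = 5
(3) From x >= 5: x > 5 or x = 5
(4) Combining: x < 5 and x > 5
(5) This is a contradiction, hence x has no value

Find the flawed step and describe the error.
Step 4: Combining: x < 5 and x > 5

Step 4 incorrectly combines the conditions. From x <= 5 and x >= 5, the intersection is x = 5. The error treats the 'or' cases as 'and' requirements. The correct conclusion is that x = 5 is the unique solution, not that no solution exists.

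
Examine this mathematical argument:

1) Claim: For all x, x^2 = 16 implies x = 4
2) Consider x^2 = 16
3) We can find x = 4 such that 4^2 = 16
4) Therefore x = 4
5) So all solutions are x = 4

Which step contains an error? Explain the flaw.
Step 4: Therefore x = 4

Step 4 incorrectly concludes that x = 4 is the only solution. The proof shows that x = 4 is A solution (existence), but does not show it is the ONLY solution (uniqueness). In fact, x = -4 is also a solution since (-4)^2 = 16. Finding one solution doesn't prove there are no others.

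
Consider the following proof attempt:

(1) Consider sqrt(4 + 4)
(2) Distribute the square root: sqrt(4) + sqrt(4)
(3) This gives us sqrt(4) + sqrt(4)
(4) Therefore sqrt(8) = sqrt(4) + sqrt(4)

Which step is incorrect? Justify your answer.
Step 2: Distribute the square root: sqrt(4) + sqrt(4)

Step 2 incorrectly 'distributes' the square root over addition. The square root function does not distribute: sqrt(a + b) ≠ sqrt(a) + sqrt(b). In fact, sqrt(4 + 4) = sqrt(8) ≈ 2.8284, while sqrt(4) + sqrt(4) ≈ 4.0000.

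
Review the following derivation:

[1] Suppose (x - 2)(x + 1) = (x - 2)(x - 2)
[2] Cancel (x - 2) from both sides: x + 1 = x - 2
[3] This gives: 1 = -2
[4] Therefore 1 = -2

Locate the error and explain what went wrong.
Step 2: Cancel (x - 2) from both sides: x + 1 = x - 2

Step 2 cancels (x - 2) from both sides. This is only valid if (x - 2) ≠ 0, i.e., x ≠ 2. When x = 2, both sides equal zero regardless of the other factors. The correct approach requires considering x = 2 as a separate case.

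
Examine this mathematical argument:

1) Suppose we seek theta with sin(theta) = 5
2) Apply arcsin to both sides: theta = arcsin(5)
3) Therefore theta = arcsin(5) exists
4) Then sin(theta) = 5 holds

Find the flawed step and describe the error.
Step 2: Apply arcsin to both sides: theta = arcsin(5)

Step 2 applies arcsin to 5. However, arcsin(x) is only defined for x in [-1, 1] because sin(theta) can only produce values in that range. Since |5| > 1, arcsin(5) is undefined. There is no angle whose sine equals 5.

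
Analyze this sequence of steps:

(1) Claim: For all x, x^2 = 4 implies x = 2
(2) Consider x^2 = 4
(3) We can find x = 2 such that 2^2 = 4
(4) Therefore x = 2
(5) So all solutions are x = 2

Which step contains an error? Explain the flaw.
Step 4: Therefore x = 2

Step 4 incorrectly concludes that x = 2 is the only solution. The proof shows that x = 2 is A solution (existence), but does not show it is the ONLY solution (uniqueness). In fact, x = -2 is also a solution since (-2)^2 = 4. Finding one solution doesn't prove there are no others.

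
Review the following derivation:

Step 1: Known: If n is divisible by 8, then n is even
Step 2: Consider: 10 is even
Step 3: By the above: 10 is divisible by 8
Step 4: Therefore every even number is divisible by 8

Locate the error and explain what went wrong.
Step 3: By the above: 10 is divisible by 8

Step 3 commits the fallacy of affirming the consequent. The known fact 'divisible by 8 → even' does NOT imply 'even → divisible by 8'. That would be the converse, which is false. For example, 10 is even but 10 ÷ 8 = 1.25, which is not an integer.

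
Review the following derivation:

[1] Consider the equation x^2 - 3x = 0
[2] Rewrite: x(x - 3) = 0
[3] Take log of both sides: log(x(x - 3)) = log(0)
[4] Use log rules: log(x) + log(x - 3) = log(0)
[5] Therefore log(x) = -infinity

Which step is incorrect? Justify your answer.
Step 3: Take log of both sides: log(x(x - 3)) = log(0)

Step 3 takes the logarithm of both sides, resulting in log(0) on the right side. The logarithm is only defined for positive numbers; log(0) is undefined (approaches negative infinity). This operation is invalid.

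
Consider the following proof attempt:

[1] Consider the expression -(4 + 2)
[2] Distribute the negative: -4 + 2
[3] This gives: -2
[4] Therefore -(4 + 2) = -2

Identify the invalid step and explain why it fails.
Step 2: Distribute the negative: -4 + 2

Step 2 incorrectly distributes the negative sign. The correct distribution is -(4 + 2) = -4 - 2 = -6. The negative must be applied to both terms, not just the first. The error treats -(4 + 2) as -4 + 2, which equals -2 instead of -6.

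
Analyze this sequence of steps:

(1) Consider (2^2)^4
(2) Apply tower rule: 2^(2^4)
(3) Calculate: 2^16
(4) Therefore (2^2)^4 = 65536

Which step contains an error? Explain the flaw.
Step 2: Apply tower rule: 2^(2^4)

Step 2 incorrectly states that (a^b)^c = a^(b^c). The correct rule is (a^b)^c = a^(b×c). The actual value is (2^2)^4 = 2^8 = 256, not 2^16 = 65536.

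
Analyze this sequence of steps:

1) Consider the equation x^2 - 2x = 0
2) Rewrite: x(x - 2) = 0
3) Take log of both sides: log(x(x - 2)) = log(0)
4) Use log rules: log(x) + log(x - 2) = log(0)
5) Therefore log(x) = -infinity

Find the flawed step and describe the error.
Step 3: Take log of both sides: log(x(x - 2)) = log(0)

Step 3 takes the logarithm of both sides, resulting in log(0) on the right side. The logarithm is only defined for positive numbers; log(0) is undefined (approaches negative infinity). This operation is invalid.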